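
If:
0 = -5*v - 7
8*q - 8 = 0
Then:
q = 1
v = -7/5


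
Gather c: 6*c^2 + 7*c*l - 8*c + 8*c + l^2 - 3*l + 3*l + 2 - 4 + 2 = 6*c^2 + 7*c*l + l^2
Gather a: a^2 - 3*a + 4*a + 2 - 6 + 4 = a^2 + a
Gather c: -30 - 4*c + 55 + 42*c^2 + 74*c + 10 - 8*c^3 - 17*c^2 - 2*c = -8*c^3 + 25*c^2 + 68*c + 35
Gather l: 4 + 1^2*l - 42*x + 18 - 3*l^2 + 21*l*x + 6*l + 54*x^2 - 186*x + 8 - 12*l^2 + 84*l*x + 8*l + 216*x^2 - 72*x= -15*l^2 + l*(105*x + 15) + 270*x^2 - 300*x + 30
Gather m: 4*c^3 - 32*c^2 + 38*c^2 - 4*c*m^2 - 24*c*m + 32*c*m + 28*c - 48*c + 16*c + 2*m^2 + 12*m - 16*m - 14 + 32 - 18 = 4*c^3 + 6*c^2 - 4*c + m^2*(2 - 4*c) + m*(8*c - 4)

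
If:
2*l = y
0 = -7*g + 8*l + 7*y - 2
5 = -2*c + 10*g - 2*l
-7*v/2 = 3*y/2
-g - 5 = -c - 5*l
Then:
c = 869/232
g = 157/116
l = 121/232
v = -363/812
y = 121/116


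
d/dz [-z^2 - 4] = -2*z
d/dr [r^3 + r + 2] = 3*r^2 + 1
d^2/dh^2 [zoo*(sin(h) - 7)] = zoo*sin(h)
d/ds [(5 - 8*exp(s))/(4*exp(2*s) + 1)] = 8*((8*exp(s) - 5)*exp(s) - 4*exp(2*s) - 1)*exp(s)/(4*exp(2*s) + 1)^2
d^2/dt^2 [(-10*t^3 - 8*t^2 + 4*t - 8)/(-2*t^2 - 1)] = 4*(-18*t^3 + 24*t^2 + 27*t - 4)/(8*t^6 + 12*t^4 + 6*t^2 + 1)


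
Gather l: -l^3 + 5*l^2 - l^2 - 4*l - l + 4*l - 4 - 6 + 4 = -l^3 + 4*l^2 - l - 6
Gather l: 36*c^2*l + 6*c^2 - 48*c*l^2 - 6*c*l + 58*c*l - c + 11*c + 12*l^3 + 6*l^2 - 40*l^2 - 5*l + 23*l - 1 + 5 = 6*c^2 + 10*c + 12*l^3 + l^2*(-48*c - 34) + l*(36*c^2 + 52*c + 18) + 4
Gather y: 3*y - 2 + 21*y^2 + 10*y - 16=21*y^2 + 13*y - 18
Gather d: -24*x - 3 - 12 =-24*x - 15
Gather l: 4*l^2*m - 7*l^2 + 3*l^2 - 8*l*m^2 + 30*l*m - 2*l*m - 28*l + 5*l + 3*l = l^2*(4*m - 4) + l*(-8*m^2 + 28*m - 20)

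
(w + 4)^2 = w^2 + 8*w + 16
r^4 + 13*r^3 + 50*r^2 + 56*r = r*(r + 2)*(r + 4)*(r + 7)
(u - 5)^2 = u^2 - 10*u + 25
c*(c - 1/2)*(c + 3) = c^3 + 5*c^2/2 - 3*c/2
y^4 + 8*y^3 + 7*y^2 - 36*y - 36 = (y - 2)*(y + 1)*(y + 3)*(y + 6)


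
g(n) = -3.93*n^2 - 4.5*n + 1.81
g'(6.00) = -51.66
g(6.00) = -166.67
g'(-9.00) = 66.24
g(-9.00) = -276.02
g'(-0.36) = -1.67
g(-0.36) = 2.92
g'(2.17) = -21.56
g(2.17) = -26.46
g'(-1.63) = 8.31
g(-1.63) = -1.30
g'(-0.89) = 2.50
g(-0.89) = 2.70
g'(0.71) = -10.08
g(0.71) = -3.37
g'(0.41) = -7.72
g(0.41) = -0.70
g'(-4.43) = 30.32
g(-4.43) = -55.38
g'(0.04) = -4.81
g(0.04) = 1.62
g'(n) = -7.86*n - 4.5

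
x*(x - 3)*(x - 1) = x^3 - 4*x^2 + 3*x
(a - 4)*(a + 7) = a^2 + 3*a - 28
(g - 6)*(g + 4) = g^2 - 2*g - 24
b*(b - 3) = b^2 - 3*b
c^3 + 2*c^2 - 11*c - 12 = (c - 3)*(c + 1)*(c + 4)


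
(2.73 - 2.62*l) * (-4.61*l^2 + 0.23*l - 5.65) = 12.0782*l^3 - 13.1879*l^2 + 15.4309*l - 15.4245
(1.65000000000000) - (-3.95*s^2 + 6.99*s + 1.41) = 3.95*s^2 - 6.99*s + 0.24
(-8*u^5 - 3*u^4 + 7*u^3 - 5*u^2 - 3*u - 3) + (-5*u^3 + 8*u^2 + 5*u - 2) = -8*u^5 - 3*u^4 + 2*u^3 + 3*u^2 + 2*u - 5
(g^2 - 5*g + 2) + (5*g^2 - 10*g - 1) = 6*g^2 - 15*g + 1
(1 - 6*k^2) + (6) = 7 - 6*k^2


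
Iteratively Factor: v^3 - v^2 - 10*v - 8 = (v - 4)*(v^2 + 3*v + 2) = (v - 4)*(v + 1)*(v + 2)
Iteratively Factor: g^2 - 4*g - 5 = (g - 5)*(g + 1)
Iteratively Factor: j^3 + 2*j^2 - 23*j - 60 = (j + 3)*(j^2 - j - 20) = (j + 3)*(j + 4)*(j - 5)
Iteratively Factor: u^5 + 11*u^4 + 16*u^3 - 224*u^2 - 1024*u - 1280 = (u - 5)*(u^4 + 16*u^3 + 96*u^2 + 256*u + 256) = (u - 5)*(u + 4)*(u^3 + 12*u^2 + 48*u + 64) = (u - 5)*(u + 4)^2*(u^2 + 8*u + 16) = (u - 5)*(u + 4)^3*(u + 4)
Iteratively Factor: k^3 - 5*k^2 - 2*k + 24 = (k - 4)*(k^2 - k - 6) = (k - 4)*(k - 3)*(k + 2)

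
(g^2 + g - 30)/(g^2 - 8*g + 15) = (g + 6)/(g - 3)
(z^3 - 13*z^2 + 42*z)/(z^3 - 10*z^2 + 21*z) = (z - 6)/(z - 3)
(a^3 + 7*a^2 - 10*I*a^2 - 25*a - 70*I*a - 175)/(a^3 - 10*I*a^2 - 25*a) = (a + 7)/a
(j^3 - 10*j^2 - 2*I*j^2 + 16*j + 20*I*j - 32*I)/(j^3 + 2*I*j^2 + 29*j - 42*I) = (j^2 - 10*j + 16)/(j^2 + 4*I*j + 21)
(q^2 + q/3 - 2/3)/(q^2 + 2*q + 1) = (q - 2/3)/(q + 1)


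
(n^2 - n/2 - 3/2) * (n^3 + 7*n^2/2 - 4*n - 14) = n^5 + 3*n^4 - 29*n^3/4 - 69*n^2/4 + 13*n + 21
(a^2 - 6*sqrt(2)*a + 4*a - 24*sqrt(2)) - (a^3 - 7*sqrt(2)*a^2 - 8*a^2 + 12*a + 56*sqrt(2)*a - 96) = -a^3 + 9*a^2 + 7*sqrt(2)*a^2 - 62*sqrt(2)*a - 8*a - 24*sqrt(2) + 96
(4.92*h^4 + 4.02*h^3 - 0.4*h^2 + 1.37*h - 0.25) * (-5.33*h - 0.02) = -26.2236*h^5 - 21.525*h^4 + 2.0516*h^3 - 7.2941*h^2 + 1.3051*h + 0.005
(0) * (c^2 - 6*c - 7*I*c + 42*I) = 0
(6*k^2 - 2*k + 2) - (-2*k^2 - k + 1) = 8*k^2 - k + 1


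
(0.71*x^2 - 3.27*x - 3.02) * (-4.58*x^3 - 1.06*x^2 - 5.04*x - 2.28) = -3.2518*x^5 + 14.224*x^4 + 13.7194*x^3 + 18.0632*x^2 + 22.6764*x + 6.8856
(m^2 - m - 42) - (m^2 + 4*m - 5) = -5*m - 37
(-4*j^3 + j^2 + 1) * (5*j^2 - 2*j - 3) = -20*j^5 + 13*j^4 + 10*j^3 + 2*j^2 - 2*j - 3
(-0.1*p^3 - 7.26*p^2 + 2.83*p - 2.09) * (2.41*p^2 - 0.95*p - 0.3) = -0.241*p^5 - 17.4016*p^4 + 13.7473*p^3 - 5.5474*p^2 + 1.1365*p + 0.627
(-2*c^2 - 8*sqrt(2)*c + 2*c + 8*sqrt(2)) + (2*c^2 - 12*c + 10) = -8*sqrt(2)*c - 10*c + 10 + 8*sqrt(2)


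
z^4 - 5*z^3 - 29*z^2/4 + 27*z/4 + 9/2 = (z - 6)*(z - 1)*(z + 1/2)*(z + 3/2)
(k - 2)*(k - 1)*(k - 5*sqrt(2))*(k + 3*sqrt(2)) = k^4 - 3*k^3 - 2*sqrt(2)*k^3 - 28*k^2 + 6*sqrt(2)*k^2 - 4*sqrt(2)*k + 90*k - 60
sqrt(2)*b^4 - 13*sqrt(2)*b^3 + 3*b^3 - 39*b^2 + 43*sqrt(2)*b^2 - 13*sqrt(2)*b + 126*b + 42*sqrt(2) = (b - 7)*(b - 6)*(b + sqrt(2))*(sqrt(2)*b + 1)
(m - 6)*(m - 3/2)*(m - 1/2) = m^3 - 8*m^2 + 51*m/4 - 9/2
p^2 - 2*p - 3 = (p - 3)*(p + 1)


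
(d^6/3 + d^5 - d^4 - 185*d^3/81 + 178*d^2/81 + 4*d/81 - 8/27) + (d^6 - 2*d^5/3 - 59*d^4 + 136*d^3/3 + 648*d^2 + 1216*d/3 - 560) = 4*d^6/3 + d^5/3 - 60*d^4 + 3487*d^3/81 + 52666*d^2/81 + 32836*d/81 - 15128/27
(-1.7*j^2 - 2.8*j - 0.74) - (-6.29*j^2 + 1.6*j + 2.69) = 4.59*j^2 - 4.4*j - 3.43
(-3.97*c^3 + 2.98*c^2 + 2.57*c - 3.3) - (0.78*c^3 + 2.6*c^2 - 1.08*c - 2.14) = -4.75*c^3 + 0.38*c^2 + 3.65*c - 1.16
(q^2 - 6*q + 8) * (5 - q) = -q^3 + 11*q^2 - 38*q + 40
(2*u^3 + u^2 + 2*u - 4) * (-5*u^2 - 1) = -10*u^5 - 5*u^4 - 12*u^3 + 19*u^2 - 2*u + 4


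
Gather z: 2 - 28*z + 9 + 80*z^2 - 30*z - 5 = 80*z^2 - 58*z + 6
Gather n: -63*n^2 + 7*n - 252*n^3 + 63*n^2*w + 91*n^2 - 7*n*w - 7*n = -252*n^3 + n^2*(63*w + 28) - 7*n*w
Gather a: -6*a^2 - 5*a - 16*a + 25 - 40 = -6*a^2 - 21*a - 15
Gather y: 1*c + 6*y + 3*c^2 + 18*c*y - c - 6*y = 3*c^2 + 18*c*y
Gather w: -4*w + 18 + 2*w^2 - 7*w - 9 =2*w^2 - 11*w + 9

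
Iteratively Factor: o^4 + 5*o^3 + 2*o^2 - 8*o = (o + 4)*(o^3 + o^2 - 2*o) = (o + 2)*(o + 4)*(o^2 - o) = o*(o + 2)*(o + 4)*(o - 1)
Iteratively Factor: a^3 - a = (a - 1)*(a^2 + a) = (a - 1)*(a + 1)*(a)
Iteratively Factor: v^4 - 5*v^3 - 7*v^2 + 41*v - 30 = (v - 5)*(v^3 - 7*v + 6) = (v - 5)*(v - 2)*(v^2 + 2*v - 3) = (v - 5)*(v - 2)*(v + 3)*(v - 1)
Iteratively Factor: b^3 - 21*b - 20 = (b + 1)*(b^2 - b - 20) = (b + 1)*(b + 4)*(b - 5)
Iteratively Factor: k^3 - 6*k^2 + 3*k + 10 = (k - 5)*(k^2 - k - 2) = (k - 5)*(k + 1)*(k - 2)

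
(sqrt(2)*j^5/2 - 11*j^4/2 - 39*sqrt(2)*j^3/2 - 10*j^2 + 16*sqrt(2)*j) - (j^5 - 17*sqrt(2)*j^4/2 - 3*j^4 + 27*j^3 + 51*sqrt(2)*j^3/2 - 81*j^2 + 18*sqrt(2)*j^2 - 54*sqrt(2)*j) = -j^5 + sqrt(2)*j^5/2 - 5*j^4/2 + 17*sqrt(2)*j^4/2 - 45*sqrt(2)*j^3 - 27*j^3 - 18*sqrt(2)*j^2 + 71*j^2 + 70*sqrt(2)*j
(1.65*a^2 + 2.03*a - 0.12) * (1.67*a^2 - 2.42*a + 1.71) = 2.7555*a^4 - 0.6029*a^3 - 2.2915*a^2 + 3.7617*a - 0.2052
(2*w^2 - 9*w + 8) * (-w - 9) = -2*w^3 - 9*w^2 + 73*w - 72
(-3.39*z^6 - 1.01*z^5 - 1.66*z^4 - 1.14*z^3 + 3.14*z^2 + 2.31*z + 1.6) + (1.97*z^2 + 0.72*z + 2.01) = -3.39*z^6 - 1.01*z^5 - 1.66*z^4 - 1.14*z^3 + 5.11*z^2 + 3.03*z + 3.61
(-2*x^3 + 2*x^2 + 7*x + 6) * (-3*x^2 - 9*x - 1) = 6*x^5 + 12*x^4 - 37*x^3 - 83*x^2 - 61*x - 6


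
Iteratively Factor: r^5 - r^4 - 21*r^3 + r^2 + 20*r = (r + 1)*(r^4 - 2*r^3 - 19*r^2 + 20*r) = (r - 5)*(r + 1)*(r^3 + 3*r^2 - 4*r) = r*(r - 5)*(r + 1)*(r^2 + 3*r - 4) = r*(r - 5)*(r + 1)*(r + 4)*(r - 1)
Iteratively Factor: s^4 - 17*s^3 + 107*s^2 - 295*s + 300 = (s - 3)*(s^3 - 14*s^2 + 65*s - 100) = (s - 4)*(s - 3)*(s^2 - 10*s + 25) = (s - 5)*(s - 4)*(s - 3)*(s - 5)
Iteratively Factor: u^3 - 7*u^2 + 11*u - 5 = (u - 1)*(u^2 - 6*u + 5) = (u - 1)^2*(u - 5)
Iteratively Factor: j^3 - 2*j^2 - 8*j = (j + 2)*(j^2 - 4*j) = (j - 4)*(j + 2)*(j)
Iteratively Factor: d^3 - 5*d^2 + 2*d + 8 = (d - 2)*(d^2 - 3*d - 4) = (d - 2)*(d + 1)*(d - 4)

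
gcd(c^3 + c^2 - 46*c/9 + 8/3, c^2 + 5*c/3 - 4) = c^2 + 5*c/3 - 4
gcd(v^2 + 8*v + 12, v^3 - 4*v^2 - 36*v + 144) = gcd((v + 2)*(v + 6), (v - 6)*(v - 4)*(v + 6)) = v + 6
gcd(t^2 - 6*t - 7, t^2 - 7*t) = t - 7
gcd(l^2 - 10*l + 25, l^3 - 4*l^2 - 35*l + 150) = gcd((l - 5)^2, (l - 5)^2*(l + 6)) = l^2 - 10*l + 25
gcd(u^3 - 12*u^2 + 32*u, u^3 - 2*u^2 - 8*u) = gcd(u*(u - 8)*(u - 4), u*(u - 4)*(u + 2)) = u^2 - 4*u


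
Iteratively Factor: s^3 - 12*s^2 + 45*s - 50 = (s - 5)*(s^2 - 7*s + 10) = (s - 5)^2*(s - 2)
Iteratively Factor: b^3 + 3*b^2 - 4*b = (b - 1)*(b^2 + 4*b) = b*(b - 1)*(b + 4)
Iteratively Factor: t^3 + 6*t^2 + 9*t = (t + 3)*(t^2 + 3*t) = (t + 3)^2*(t)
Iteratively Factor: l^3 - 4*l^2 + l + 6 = (l - 2)*(l^2 - 2*l - 3) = (l - 2)*(l + 1)*(l - 3)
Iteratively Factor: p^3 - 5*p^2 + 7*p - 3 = (p - 1)*(p^2 - 4*p + 3) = (p - 3)*(p - 1)*(p - 1)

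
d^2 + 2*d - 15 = (d - 3)*(d + 5)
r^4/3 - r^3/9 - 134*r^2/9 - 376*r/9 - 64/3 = (r/3 + 1)*(r - 8)*(r + 2/3)*(r + 4)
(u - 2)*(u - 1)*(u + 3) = u^3 - 7*u + 6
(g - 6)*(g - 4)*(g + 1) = g^3 - 9*g^2 + 14*g + 24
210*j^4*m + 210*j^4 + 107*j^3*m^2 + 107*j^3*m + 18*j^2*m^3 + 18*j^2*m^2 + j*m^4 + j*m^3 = (5*j + m)*(6*j + m)*(7*j + m)*(j*m + j)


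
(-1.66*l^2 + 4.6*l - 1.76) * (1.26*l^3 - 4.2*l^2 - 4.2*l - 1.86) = -2.0916*l^5 + 12.768*l^4 - 14.5656*l^3 - 8.8404*l^2 - 1.164*l + 3.2736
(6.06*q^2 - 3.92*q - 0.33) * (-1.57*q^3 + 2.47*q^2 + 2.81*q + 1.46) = -9.5142*q^5 + 21.1226*q^4 + 7.8643*q^3 - 2.9827*q^2 - 6.6505*q - 0.4818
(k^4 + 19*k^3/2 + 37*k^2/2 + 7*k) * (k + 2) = k^5 + 23*k^4/2 + 75*k^3/2 + 44*k^2 + 14*k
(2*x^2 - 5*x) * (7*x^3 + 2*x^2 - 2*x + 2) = 14*x^5 - 31*x^4 - 14*x^3 + 14*x^2 - 10*x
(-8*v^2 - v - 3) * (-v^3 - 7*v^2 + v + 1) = 8*v^5 + 57*v^4 + 2*v^3 + 12*v^2 - 4*v - 3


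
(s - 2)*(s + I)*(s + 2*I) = s^3 - 2*s^2 + 3*I*s^2 - 2*s - 6*I*s + 4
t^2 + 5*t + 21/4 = (t + 3/2)*(t + 7/2)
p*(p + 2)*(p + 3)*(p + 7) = p^4 + 12*p^3 + 41*p^2 + 42*p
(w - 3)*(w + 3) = w^2 - 9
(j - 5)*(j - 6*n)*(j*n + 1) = j^3*n - 6*j^2*n^2 - 5*j^2*n + j^2 + 30*j*n^2 - 6*j*n - 5*j + 30*n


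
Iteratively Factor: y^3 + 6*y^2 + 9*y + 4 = (y + 1)*(y^2 + 5*y + 4) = (y + 1)*(y + 4)*(y + 1)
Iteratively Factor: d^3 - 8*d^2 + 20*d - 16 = (d - 2)*(d^2 - 6*d + 8) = (d - 2)^2*(d - 4)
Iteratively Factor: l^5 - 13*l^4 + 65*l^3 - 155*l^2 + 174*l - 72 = (l - 4)*(l^4 - 9*l^3 + 29*l^2 - 39*l + 18) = (l - 4)*(l - 2)*(l^3 - 7*l^2 + 15*l - 9) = (l - 4)*(l - 2)*(l - 1)*(l^2 - 6*l + 9) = (l - 4)*(l - 3)*(l - 2)*(l - 1)*(l - 3)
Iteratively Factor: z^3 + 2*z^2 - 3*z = (z + 3)*(z^2 - z) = z*(z + 3)*(z - 1)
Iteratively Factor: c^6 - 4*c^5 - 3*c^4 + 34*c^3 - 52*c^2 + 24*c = (c - 2)*(c^5 - 2*c^4 - 7*c^3 + 20*c^2 - 12*c) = (c - 2)*(c - 1)*(c^4 - c^3 - 8*c^2 + 12*c) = (c - 2)^2*(c - 1)*(c^3 + c^2 - 6*c) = (c - 2)^3*(c - 1)*(c^2 + 3*c) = c*(c - 2)^3*(c - 1)*(c + 3)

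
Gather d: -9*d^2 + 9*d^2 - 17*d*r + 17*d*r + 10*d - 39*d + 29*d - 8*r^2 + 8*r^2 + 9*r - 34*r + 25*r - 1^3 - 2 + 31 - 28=0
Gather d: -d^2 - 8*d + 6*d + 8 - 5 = -d^2 - 2*d + 3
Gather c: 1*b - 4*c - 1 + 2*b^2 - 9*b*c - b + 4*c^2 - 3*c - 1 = 2*b^2 + 4*c^2 + c*(-9*b - 7) - 2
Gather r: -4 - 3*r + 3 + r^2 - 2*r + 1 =r^2 - 5*r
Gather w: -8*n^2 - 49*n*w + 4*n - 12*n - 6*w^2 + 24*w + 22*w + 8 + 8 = -8*n^2 - 8*n - 6*w^2 + w*(46 - 49*n) + 16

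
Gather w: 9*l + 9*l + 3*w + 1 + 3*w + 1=18*l + 6*w + 2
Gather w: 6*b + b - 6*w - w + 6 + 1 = 7*b - 7*w + 7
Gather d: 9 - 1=8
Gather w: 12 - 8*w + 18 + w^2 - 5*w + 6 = w^2 - 13*w + 36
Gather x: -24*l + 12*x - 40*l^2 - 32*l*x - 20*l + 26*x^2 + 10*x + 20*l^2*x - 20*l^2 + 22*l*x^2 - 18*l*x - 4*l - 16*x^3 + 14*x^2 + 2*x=-60*l^2 - 48*l - 16*x^3 + x^2*(22*l + 40) + x*(20*l^2 - 50*l + 24)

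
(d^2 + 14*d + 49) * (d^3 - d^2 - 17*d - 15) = d^5 + 13*d^4 + 18*d^3 - 302*d^2 - 1043*d - 735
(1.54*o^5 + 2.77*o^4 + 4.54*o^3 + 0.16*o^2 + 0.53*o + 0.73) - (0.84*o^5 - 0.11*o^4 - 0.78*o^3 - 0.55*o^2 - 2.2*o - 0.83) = 0.7*o^5 + 2.88*o^4 + 5.32*o^3 + 0.71*o^2 + 2.73*o + 1.56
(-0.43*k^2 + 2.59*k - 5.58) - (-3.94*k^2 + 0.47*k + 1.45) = 3.51*k^2 + 2.12*k - 7.03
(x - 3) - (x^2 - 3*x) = -x^2 + 4*x - 3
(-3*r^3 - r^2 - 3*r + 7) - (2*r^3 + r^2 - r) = -5*r^3 - 2*r^2 - 2*r + 7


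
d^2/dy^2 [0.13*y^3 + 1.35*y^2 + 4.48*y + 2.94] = 0.78*y + 2.7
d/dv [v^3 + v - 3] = 3*v^2 + 1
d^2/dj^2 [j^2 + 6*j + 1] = 2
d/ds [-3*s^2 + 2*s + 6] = 2 - 6*s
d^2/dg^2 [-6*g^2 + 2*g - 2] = -12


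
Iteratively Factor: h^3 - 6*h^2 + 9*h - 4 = (h - 1)*(h^2 - 5*h + 4) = (h - 1)^2*(h - 4)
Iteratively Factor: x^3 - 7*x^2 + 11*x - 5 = (x - 5)*(x^2 - 2*x + 1) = (x - 5)*(x - 1)*(x - 1)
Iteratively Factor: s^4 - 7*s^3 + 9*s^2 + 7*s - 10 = (s - 5)*(s^3 - 2*s^2 - s + 2) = (s - 5)*(s - 1)*(s^2 - s - 2) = (s - 5)*(s - 1)*(s + 1)*(s - 2)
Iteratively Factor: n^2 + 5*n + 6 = (n + 2)*(n + 3)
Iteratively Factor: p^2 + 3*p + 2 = (p + 2)*(p + 1)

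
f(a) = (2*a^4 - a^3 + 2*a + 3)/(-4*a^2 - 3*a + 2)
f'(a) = (8*a + 3)*(2*a^4 - a^3 + 2*a + 3)/(-4*a^2 - 3*a + 2)^2 + (8*a^3 - 3*a^2 + 2)/(-4*a^2 - 3*a + 2)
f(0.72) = -2.06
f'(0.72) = 6.55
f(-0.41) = 0.90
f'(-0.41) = 0.27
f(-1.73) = -4.73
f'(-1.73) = -0.61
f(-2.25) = -5.32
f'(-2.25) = 2.14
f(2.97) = -3.28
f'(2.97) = -2.31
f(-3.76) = -10.36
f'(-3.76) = 4.28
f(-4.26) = -12.64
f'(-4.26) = 4.81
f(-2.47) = -5.84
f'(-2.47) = 2.60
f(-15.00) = -122.62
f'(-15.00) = 15.62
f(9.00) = -35.57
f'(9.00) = -8.38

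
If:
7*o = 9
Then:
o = 9/7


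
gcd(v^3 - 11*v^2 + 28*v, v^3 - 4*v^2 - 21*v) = v^2 - 7*v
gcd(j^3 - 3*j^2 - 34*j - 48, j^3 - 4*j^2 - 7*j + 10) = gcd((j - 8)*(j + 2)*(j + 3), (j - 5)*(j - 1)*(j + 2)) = j + 2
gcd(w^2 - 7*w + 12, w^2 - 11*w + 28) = w - 4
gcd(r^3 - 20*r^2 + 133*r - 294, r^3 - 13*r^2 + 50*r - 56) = r - 7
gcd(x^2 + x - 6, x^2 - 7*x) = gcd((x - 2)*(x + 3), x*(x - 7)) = 1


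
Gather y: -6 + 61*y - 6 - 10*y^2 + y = -10*y^2 + 62*y - 12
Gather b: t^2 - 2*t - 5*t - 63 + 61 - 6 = t^2 - 7*t - 8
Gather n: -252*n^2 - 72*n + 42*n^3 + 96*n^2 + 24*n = 42*n^3 - 156*n^2 - 48*n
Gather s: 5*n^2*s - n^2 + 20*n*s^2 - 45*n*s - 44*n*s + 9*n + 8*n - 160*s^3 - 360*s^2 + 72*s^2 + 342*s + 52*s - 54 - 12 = -n^2 + 17*n - 160*s^3 + s^2*(20*n - 288) + s*(5*n^2 - 89*n + 394) - 66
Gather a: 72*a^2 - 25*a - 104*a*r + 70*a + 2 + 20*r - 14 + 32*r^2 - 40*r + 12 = 72*a^2 + a*(45 - 104*r) + 32*r^2 - 20*r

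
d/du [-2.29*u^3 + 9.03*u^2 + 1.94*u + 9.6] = -6.87*u^2 + 18.06*u + 1.94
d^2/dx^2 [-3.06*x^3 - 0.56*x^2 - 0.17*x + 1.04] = -18.36*x - 1.12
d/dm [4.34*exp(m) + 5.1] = 4.34*exp(m)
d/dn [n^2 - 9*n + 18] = 2*n - 9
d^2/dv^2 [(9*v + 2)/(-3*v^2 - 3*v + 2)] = 6*(-3*(2*v + 1)^2*(9*v + 2) + (27*v + 11)*(3*v^2 + 3*v - 2))/(3*v^2 + 3*v - 2)^3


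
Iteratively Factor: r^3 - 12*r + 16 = (r - 2)*(r^2 + 2*r - 8) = (r - 2)*(r + 4)*(r - 2)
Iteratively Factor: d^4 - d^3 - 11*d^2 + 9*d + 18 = (d - 3)*(d^3 + 2*d^2 - 5*d - 6) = (d - 3)*(d + 1)*(d^2 + d - 6) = (d - 3)*(d + 1)*(d + 3)*(d - 2)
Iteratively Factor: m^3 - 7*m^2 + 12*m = (m)*(m^2 - 7*m + 12) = m*(m - 4)*(m - 3)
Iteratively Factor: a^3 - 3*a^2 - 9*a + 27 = (a - 3)*(a^2 - 9) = (a - 3)*(a + 3)*(a - 3)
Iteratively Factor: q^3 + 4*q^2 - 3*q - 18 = (q + 3)*(q^2 + q - 6) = (q - 2)*(q + 3)*(q + 3)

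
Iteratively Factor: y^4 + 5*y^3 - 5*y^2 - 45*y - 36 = (y + 3)*(y^3 + 2*y^2 - 11*y - 12) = (y + 3)*(y + 4)*(y^2 - 2*y - 3) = (y - 3)*(y + 3)*(y + 4)*(y + 1)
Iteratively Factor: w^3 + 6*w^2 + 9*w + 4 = (w + 1)*(w^2 + 5*w + 4) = (w + 1)*(w + 4)*(w + 1)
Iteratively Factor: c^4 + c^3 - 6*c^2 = (c)*(c^3 + c^2 - 6*c) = c*(c - 2)*(c^2 + 3*c) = c^2*(c - 2)*(c + 3)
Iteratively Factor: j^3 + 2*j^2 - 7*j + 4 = (j - 1)*(j^2 + 3*j - 4) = (j - 1)*(j + 4)*(j - 1)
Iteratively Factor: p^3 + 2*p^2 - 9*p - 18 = (p + 2)*(p^2 - 9) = (p - 3)*(p + 2)*(p + 3)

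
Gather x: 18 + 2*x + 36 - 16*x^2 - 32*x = -16*x^2 - 30*x + 54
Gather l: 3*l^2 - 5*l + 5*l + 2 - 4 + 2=3*l^2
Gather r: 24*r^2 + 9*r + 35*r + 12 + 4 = 24*r^2 + 44*r + 16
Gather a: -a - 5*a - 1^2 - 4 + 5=-6*a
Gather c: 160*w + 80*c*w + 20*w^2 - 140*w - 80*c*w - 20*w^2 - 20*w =0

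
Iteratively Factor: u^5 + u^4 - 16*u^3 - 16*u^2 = (u)*(u^4 + u^3 - 16*u^2 - 16*u) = u*(u + 4)*(u^3 - 3*u^2 - 4*u) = u^2*(u + 4)*(u^2 - 3*u - 4) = u^2*(u - 4)*(u + 4)*(u + 1)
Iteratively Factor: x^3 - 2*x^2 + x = (x - 1)*(x^2 - x) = (x - 1)^2*(x)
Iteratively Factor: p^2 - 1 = (p + 1)*(p - 1)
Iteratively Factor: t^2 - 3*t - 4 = (t - 4)*(t + 1)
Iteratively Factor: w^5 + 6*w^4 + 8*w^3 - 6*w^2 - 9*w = (w)*(w^4 + 6*w^3 + 8*w^2 - 6*w - 9) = w*(w + 3)*(w^3 + 3*w^2 - w - 3) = w*(w - 1)*(w + 3)*(w^2 + 4*w + 3) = w*(w - 1)*(w + 1)*(w + 3)*(w + 3)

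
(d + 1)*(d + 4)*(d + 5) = d^3 + 10*d^2 + 29*d + 20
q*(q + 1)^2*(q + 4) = q^4 + 6*q^3 + 9*q^2 + 4*q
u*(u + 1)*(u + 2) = u^3 + 3*u^2 + 2*u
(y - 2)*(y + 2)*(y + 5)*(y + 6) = y^4 + 11*y^3 + 26*y^2 - 44*y - 120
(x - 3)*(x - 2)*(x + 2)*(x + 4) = x^4 + x^3 - 16*x^2 - 4*x + 48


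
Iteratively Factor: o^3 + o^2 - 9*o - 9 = (o - 3)*(o^2 + 4*o + 3) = (o - 3)*(o + 3)*(o + 1)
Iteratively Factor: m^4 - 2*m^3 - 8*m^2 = (m + 2)*(m^3 - 4*m^2) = (m - 4)*(m + 2)*(m^2) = m*(m - 4)*(m + 2)*(m)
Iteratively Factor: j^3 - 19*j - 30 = (j - 5)*(j^2 + 5*j + 6) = (j - 5)*(j + 3)*(j + 2)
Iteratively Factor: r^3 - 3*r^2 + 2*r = (r)*(r^2 - 3*r + 2) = r*(r - 1)*(r - 2)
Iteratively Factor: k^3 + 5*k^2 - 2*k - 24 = (k + 3)*(k^2 + 2*k - 8) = (k + 3)*(k + 4)*(k - 2)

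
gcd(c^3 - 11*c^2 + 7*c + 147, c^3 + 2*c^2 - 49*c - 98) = c - 7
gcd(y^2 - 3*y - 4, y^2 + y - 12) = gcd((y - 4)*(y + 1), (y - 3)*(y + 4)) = 1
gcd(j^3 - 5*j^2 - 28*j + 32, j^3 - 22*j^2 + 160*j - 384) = j - 8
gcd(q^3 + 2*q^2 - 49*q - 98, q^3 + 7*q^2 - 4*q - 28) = q^2 + 9*q + 14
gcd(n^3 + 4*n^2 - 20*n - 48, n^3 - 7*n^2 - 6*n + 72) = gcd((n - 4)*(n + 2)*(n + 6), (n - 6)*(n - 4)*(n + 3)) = n - 4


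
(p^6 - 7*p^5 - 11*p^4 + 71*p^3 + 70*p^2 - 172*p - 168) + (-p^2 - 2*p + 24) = p^6 - 7*p^5 - 11*p^4 + 71*p^3 + 69*p^2 - 174*p - 144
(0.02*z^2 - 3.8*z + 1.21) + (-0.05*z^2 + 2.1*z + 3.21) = -0.03*z^2 - 1.7*z + 4.42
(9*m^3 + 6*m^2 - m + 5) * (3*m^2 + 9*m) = 27*m^5 + 99*m^4 + 51*m^3 + 6*m^2 + 45*m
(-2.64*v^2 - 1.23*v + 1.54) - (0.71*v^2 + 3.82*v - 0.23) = -3.35*v^2 - 5.05*v + 1.77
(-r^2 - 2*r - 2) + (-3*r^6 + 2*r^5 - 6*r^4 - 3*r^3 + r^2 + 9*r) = -3*r^6 + 2*r^5 - 6*r^4 - 3*r^3 + 7*r - 2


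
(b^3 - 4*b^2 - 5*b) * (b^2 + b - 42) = b^5 - 3*b^4 - 51*b^3 + 163*b^2 + 210*b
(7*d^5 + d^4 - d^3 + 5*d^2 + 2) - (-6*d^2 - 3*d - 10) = 7*d^5 + d^4 - d^3 + 11*d^2 + 3*d + 12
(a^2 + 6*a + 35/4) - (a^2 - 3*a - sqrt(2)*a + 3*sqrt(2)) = sqrt(2)*a + 9*a - 3*sqrt(2) + 35/4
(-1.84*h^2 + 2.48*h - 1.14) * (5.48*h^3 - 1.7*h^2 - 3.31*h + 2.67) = -10.0832*h^5 + 16.7184*h^4 - 4.3728*h^3 - 11.1836*h^2 + 10.395*h - 3.0438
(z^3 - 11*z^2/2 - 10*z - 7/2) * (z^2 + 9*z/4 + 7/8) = z^5 - 13*z^4/4 - 43*z^3/2 - 493*z^2/16 - 133*z/8 - 49/16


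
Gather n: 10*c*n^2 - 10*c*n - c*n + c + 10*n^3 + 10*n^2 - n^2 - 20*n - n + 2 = c + 10*n^3 + n^2*(10*c + 9) + n*(-11*c - 21) + 2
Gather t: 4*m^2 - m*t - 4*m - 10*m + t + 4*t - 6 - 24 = 4*m^2 - 14*m + t*(5 - m) - 30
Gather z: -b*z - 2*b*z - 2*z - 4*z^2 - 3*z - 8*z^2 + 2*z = -12*z^2 + z*(-3*b - 3)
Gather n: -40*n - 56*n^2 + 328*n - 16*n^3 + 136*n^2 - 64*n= -16*n^3 + 80*n^2 + 224*n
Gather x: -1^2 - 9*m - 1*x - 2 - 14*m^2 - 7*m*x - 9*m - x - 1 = -14*m^2 - 18*m + x*(-7*m - 2) - 4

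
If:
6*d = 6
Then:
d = 1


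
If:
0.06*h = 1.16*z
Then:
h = 19.3333333333333*z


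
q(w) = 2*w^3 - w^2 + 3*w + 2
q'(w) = 6*w^2 - 2*w + 3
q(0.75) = 4.53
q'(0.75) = 4.88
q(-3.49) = -105.67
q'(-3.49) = 83.06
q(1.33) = 8.93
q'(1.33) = 10.95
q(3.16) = 64.60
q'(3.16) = 56.59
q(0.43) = 3.26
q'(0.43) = 3.25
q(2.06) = 21.42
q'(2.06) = 24.34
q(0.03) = 2.09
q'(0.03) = 2.95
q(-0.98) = -3.78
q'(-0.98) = 10.72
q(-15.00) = -7018.00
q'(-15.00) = 1383.00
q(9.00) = 1406.00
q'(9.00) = 471.00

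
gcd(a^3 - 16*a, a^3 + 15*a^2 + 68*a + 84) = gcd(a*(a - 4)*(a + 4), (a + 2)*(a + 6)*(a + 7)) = 1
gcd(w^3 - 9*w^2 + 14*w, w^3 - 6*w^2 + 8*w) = w^2 - 2*w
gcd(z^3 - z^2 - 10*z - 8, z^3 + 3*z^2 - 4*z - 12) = z + 2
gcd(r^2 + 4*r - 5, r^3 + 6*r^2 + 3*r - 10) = r^2 + 4*r - 5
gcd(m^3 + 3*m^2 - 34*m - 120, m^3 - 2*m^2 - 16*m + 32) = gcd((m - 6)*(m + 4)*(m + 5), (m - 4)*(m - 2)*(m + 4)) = m + 4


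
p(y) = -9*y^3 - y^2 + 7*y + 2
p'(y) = -27*y^2 - 2*y + 7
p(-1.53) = 21.18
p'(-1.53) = -53.14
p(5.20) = -1254.11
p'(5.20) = -733.48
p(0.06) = 2.41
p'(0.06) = 6.78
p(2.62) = -148.39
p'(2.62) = -183.58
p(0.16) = 3.06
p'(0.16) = 5.99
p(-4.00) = 534.00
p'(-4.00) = -417.00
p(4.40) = -753.22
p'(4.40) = -524.52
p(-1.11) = 5.31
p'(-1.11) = -24.05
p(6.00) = -1936.00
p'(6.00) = -977.00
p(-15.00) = 30047.00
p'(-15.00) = -6038.00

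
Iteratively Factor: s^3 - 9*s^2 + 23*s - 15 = (s - 3)*(s^2 - 6*s + 5) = (s - 5)*(s - 3)*(s - 1)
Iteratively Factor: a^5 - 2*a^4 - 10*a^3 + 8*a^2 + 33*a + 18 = (a - 3)*(a^4 + a^3 - 7*a^2 - 13*a - 6) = (a - 3)^2*(a^3 + 4*a^2 + 5*a + 2) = (a - 3)^2*(a + 1)*(a^2 + 3*a + 2) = (a - 3)^2*(a + 1)^2*(a + 2)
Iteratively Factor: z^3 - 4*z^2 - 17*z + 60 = (z - 5)*(z^2 + z - 12) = (z - 5)*(z - 3)*(z + 4)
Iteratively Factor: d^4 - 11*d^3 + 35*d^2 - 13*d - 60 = (d - 4)*(d^3 - 7*d^2 + 7*d + 15) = (d - 5)*(d - 4)*(d^2 - 2*d - 3) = (d - 5)*(d - 4)*(d + 1)*(d - 3)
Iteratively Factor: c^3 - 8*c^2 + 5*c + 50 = (c + 2)*(c^2 - 10*c + 25) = (c - 5)*(c + 2)*(c - 5)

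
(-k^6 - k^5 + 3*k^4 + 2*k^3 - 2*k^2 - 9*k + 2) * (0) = 0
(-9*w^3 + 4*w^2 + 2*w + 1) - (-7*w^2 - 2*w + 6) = -9*w^3 + 11*w^2 + 4*w - 5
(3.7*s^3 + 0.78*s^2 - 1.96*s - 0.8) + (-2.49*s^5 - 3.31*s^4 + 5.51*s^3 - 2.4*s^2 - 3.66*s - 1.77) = -2.49*s^5 - 3.31*s^4 + 9.21*s^3 - 1.62*s^2 - 5.62*s - 2.57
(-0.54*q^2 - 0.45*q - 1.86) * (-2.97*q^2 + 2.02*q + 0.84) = 1.6038*q^4 + 0.2457*q^3 + 4.1616*q^2 - 4.1352*q - 1.5624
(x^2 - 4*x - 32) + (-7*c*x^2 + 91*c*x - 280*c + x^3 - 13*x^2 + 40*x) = -7*c*x^2 + 91*c*x - 280*c + x^3 - 12*x^2 + 36*x - 32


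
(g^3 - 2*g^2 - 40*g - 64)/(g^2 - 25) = (g^3 - 2*g^2 - 40*g - 64)/(g^2 - 25)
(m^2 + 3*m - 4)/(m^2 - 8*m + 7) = (m + 4)/(m - 7)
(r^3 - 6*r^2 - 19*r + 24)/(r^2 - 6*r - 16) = (r^2 + 2*r - 3)/(r + 2)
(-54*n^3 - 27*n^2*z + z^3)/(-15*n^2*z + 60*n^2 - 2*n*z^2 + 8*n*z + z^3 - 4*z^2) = (-18*n^2 - 3*n*z + z^2)/(-5*n*z + 20*n + z^2 - 4*z)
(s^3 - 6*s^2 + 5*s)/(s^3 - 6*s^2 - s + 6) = s*(s - 5)/(s^2 - 5*s - 6)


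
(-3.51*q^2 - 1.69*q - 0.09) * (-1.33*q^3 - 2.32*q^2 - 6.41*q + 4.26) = 4.6683*q^5 + 10.3909*q^4 + 26.5396*q^3 - 3.9109*q^2 - 6.6225*q - 0.3834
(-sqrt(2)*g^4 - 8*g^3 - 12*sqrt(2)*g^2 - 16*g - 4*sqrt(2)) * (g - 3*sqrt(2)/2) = -sqrt(2)*g^5 - 5*g^4 + 20*g^2 + 20*sqrt(2)*g + 12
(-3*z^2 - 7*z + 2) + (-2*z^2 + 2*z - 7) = -5*z^2 - 5*z - 5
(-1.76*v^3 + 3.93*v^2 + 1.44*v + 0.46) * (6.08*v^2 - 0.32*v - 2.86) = -10.7008*v^5 + 24.4576*v^4 + 12.5312*v^3 - 8.9038*v^2 - 4.2656*v - 1.3156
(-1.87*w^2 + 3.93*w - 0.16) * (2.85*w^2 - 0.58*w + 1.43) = -5.3295*w^4 + 12.2851*w^3 - 5.4095*w^2 + 5.7127*w - 0.2288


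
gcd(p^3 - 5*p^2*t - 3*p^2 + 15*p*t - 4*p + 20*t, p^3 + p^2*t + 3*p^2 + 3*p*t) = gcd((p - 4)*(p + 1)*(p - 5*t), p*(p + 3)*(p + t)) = 1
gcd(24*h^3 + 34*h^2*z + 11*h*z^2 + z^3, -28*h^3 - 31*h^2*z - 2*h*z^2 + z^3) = 4*h^2 + 5*h*z + z^2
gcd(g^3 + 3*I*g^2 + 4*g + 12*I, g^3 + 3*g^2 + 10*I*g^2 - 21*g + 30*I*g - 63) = g + 3*I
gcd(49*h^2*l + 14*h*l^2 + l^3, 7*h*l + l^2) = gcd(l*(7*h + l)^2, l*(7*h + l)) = 7*h*l + l^2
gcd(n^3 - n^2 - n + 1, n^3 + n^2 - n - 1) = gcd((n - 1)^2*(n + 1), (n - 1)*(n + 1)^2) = n^2 - 1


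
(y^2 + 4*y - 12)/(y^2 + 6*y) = (y - 2)/y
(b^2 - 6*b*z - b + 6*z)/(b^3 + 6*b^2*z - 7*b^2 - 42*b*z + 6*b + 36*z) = (b - 6*z)/(b^2 + 6*b*z - 6*b - 36*z)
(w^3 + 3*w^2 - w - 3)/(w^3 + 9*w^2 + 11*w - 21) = (w + 1)/(w + 7)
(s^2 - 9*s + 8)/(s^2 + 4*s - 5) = (s - 8)/(s + 5)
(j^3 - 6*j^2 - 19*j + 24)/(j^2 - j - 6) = (-j^3 + 6*j^2 + 19*j - 24)/(-j^2 + j + 6)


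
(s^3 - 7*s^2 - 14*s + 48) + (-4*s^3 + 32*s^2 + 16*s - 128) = -3*s^3 + 25*s^2 + 2*s - 80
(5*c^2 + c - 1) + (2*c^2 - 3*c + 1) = 7*c^2 - 2*c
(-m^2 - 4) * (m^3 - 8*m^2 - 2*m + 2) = -m^5 + 8*m^4 - 2*m^3 + 30*m^2 + 8*m - 8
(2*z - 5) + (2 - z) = z - 3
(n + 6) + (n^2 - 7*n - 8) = n^2 - 6*n - 2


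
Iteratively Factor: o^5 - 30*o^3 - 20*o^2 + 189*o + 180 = (o - 5)*(o^4 + 5*o^3 - 5*o^2 - 45*o - 36) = (o - 5)*(o + 3)*(o^3 + 2*o^2 - 11*o - 12) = (o - 5)*(o + 3)*(o + 4)*(o^2 - 2*o - 3) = (o - 5)*(o - 3)*(o + 3)*(o + 4)*(o + 1)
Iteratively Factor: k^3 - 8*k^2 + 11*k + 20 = (k - 5)*(k^2 - 3*k - 4) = (k - 5)*(k + 1)*(k - 4)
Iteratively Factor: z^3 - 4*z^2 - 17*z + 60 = (z + 4)*(z^2 - 8*z + 15) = (z - 5)*(z + 4)*(z - 3)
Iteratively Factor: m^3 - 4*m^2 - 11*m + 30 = (m - 5)*(m^2 + m - 6) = (m - 5)*(m - 2)*(m + 3)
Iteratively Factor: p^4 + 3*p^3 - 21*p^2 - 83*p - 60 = (p - 5)*(p^3 + 8*p^2 + 19*p + 12) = (p - 5)*(p + 1)*(p^2 + 7*p + 12) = (p - 5)*(p + 1)*(p + 4)*(p + 3)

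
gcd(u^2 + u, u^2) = u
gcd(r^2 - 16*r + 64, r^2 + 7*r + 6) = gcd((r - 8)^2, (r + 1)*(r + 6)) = 1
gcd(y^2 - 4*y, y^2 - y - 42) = 1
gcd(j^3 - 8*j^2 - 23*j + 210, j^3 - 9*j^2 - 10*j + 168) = j^2 - 13*j + 42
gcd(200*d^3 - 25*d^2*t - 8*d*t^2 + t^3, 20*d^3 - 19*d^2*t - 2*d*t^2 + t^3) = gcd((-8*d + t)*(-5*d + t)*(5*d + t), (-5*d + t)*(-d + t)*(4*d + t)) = -5*d + t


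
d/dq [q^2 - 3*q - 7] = 2*q - 3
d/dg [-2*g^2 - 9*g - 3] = -4*g - 9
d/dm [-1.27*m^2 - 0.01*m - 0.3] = -2.54*m - 0.01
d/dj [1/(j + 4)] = -1/(j + 4)^2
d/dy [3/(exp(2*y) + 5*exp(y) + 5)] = (-6*exp(y) - 15)*exp(y)/(exp(2*y) + 5*exp(y) + 5)^2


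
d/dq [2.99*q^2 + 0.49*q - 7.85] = 5.98*q + 0.49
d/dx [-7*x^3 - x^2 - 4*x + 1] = -21*x^2 - 2*x - 4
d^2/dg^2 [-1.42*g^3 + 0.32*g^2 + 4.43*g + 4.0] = 0.64 - 8.52*g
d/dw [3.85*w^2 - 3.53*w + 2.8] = 7.7*w - 3.53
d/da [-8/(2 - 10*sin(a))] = -20*cos(a)/(5*sin(a) - 1)^2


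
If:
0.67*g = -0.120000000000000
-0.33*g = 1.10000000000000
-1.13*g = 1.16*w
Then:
No Solution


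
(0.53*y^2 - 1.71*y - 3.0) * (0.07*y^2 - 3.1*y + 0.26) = 0.0371*y^4 - 1.7627*y^3 + 5.2288*y^2 + 8.8554*y - 0.78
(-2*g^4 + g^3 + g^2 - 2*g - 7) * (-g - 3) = 2*g^5 + 5*g^4 - 4*g^3 - g^2 + 13*g + 21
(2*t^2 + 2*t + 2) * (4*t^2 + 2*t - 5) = 8*t^4 + 12*t^3 + 2*t^2 - 6*t - 10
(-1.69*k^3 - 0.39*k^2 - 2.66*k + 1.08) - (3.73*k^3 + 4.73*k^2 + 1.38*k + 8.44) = -5.42*k^3 - 5.12*k^2 - 4.04*k - 7.36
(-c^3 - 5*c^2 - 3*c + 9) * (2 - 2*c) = 2*c^4 + 8*c^3 - 4*c^2 - 24*c + 18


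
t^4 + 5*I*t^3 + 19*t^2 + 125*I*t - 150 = (t - 5*I)*(t + 2*I)*(t + 3*I)*(t + 5*I)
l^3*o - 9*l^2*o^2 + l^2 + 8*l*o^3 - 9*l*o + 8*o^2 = (l - 8*o)*(l - o)*(l*o + 1)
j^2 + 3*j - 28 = (j - 4)*(j + 7)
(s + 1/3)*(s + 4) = s^2 + 13*s/3 + 4/3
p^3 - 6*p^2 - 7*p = p*(p - 7)*(p + 1)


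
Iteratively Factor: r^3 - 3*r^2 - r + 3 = (r - 1)*(r^2 - 2*r - 3) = (r - 3)*(r - 1)*(r + 1)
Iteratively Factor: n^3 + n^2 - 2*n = (n + 2)*(n^2 - n) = n*(n + 2)*(n - 1)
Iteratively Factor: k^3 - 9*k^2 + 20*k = (k - 4)*(k^2 - 5*k) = (k - 5)*(k - 4)*(k)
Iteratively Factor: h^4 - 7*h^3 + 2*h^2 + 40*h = (h - 4)*(h^3 - 3*h^2 - 10*h) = (h - 5)*(h - 4)*(h^2 + 2*h) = (h - 5)*(h - 4)*(h + 2)*(h)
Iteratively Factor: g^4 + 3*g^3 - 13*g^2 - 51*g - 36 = (g + 1)*(g^3 + 2*g^2 - 15*g - 36) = (g - 4)*(g + 1)*(g^2 + 6*g + 9) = (g - 4)*(g + 1)*(g + 3)*(g + 3)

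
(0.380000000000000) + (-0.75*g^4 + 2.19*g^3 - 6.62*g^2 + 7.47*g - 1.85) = -0.75*g^4 + 2.19*g^3 - 6.62*g^2 + 7.47*g - 1.47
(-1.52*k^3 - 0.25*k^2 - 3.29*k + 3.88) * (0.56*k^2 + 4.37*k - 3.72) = -0.8512*k^5 - 6.7824*k^4 + 2.7195*k^3 - 11.2745*k^2 + 29.1944*k - 14.4336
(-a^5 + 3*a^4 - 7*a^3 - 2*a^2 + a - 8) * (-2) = 2*a^5 - 6*a^4 + 14*a^3 + 4*a^2 - 2*a + 16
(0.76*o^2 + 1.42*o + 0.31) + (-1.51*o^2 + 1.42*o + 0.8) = -0.75*o^2 + 2.84*o + 1.11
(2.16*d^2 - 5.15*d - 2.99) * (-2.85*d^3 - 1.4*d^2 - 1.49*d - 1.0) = -6.156*d^5 + 11.6535*d^4 + 12.5131*d^3 + 9.6995*d^2 + 9.6051*d + 2.99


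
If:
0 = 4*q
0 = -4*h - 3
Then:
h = -3/4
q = 0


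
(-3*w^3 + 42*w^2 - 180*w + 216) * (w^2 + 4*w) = -3*w^5 + 30*w^4 - 12*w^3 - 504*w^2 + 864*w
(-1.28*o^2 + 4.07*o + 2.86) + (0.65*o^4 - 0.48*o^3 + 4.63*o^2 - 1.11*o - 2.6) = 0.65*o^4 - 0.48*o^3 + 3.35*o^2 + 2.96*o + 0.26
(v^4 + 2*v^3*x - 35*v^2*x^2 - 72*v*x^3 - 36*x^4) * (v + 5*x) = v^5 + 7*v^4*x - 25*v^3*x^2 - 247*v^2*x^3 - 396*v*x^4 - 180*x^5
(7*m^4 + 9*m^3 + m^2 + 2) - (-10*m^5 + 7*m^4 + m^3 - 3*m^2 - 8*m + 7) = 10*m^5 + 8*m^3 + 4*m^2 + 8*m - 5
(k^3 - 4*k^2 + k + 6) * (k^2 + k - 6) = k^5 - 3*k^4 - 9*k^3 + 31*k^2 - 36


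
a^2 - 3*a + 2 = (a - 2)*(a - 1)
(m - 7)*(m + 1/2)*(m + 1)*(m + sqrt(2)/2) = m^4 - 11*m^3/2 + sqrt(2)*m^3/2 - 10*m^2 - 11*sqrt(2)*m^2/4 - 5*sqrt(2)*m - 7*m/2 - 7*sqrt(2)/4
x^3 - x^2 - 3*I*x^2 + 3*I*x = x*(x - 1)*(x - 3*I)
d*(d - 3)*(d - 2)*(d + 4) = d^4 - d^3 - 14*d^2 + 24*d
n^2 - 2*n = n*(n - 2)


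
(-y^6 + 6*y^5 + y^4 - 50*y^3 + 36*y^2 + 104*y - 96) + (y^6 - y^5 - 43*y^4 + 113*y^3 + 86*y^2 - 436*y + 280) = 5*y^5 - 42*y^4 + 63*y^3 + 122*y^2 - 332*y + 184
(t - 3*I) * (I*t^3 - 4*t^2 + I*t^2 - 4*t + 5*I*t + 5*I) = I*t^4 - t^3 + I*t^3 - t^2 + 17*I*t^2 + 15*t + 17*I*t + 15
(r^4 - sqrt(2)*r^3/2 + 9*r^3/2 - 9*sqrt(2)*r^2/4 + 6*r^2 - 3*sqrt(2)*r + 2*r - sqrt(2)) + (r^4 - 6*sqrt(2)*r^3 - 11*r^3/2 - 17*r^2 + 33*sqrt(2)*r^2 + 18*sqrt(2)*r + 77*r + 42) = 2*r^4 - 13*sqrt(2)*r^3/2 - r^3 - 11*r^2 + 123*sqrt(2)*r^2/4 + 15*sqrt(2)*r + 79*r - sqrt(2) + 42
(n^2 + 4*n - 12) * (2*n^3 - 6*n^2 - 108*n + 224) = 2*n^5 + 2*n^4 - 156*n^3 - 136*n^2 + 2192*n - 2688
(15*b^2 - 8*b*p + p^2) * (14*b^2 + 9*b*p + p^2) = 210*b^4 + 23*b^3*p - 43*b^2*p^2 + b*p^3 + p^4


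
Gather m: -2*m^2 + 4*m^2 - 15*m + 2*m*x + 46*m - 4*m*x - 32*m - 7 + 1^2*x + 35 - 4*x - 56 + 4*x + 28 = 2*m^2 + m*(-2*x - 1) + x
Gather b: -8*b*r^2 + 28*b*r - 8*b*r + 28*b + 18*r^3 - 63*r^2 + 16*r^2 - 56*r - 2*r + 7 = b*(-8*r^2 + 20*r + 28) + 18*r^3 - 47*r^2 - 58*r + 7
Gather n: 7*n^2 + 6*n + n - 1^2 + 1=7*n^2 + 7*n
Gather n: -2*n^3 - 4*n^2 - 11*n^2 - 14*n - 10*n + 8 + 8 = -2*n^3 - 15*n^2 - 24*n + 16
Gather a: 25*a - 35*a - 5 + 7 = 2 - 10*a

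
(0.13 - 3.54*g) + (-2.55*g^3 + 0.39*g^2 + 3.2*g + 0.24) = -2.55*g^3 + 0.39*g^2 - 0.34*g + 0.37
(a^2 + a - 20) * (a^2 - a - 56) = a^4 - 77*a^2 - 36*a + 1120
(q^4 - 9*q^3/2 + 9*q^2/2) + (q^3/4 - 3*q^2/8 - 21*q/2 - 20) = q^4 - 17*q^3/4 + 33*q^2/8 - 21*q/2 - 20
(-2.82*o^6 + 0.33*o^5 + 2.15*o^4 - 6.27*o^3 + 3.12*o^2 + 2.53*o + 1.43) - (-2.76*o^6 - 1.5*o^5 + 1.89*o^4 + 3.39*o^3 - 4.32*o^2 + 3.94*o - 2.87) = -0.0600000000000001*o^6 + 1.83*o^5 + 0.26*o^4 - 9.66*o^3 + 7.44*o^2 - 1.41*o + 4.3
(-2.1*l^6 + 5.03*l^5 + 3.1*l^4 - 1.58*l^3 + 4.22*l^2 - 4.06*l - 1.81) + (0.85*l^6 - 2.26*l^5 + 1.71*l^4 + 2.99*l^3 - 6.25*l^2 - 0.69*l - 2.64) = -1.25*l^6 + 2.77*l^5 + 4.81*l^4 + 1.41*l^3 - 2.03*l^2 - 4.75*l - 4.45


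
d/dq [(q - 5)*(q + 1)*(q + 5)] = 3*q^2 + 2*q - 25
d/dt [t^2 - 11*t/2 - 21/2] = 2*t - 11/2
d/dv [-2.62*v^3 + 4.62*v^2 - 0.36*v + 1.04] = -7.86*v^2 + 9.24*v - 0.36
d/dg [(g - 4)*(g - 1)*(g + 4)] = 3*g^2 - 2*g - 16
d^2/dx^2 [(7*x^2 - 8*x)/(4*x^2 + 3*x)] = -424/(64*x^3 + 144*x^2 + 108*x + 27)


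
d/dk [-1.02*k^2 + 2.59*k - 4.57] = 2.59 - 2.04*k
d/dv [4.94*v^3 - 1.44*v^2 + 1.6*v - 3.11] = 14.82*v^2 - 2.88*v + 1.6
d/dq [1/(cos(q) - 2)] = sin(q)/(cos(q) - 2)^2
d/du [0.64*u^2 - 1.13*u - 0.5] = 1.28*u - 1.13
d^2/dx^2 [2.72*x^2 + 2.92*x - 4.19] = 5.44000000000000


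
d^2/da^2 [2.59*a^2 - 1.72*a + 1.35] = 5.18000000000000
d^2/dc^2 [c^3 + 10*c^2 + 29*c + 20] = 6*c + 20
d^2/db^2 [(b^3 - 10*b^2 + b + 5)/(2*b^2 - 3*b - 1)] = 6*(-15*b^3 + 3*b^2 - 27*b + 14)/(8*b^6 - 36*b^5 + 42*b^4 + 9*b^3 - 21*b^2 - 9*b - 1)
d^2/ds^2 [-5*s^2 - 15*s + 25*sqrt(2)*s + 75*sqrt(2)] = -10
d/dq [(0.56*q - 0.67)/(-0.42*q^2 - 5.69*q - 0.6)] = (0.2352*q^2 - 0.5628*q - 4.1483)/(0.1764*q^4 + 4.7796*q^3 + 32.8801*q^2 + 6.828*q + 0.36)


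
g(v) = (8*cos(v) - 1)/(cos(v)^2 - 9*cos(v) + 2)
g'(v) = (2*sin(v)*cos(v) - 9*sin(v))*(8*cos(v) - 1)/(cos(v)^2 - 9*cos(v) + 2)^2 - 8*sin(v)/(cos(v)^2 - 9*cos(v) + 2)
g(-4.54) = -0.66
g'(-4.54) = -0.50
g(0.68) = -1.19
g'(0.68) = -0.12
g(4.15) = -0.74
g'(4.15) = 0.06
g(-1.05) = -1.34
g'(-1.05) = 1.05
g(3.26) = -0.75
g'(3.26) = -0.00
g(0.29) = -1.17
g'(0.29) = -0.01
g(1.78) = -0.68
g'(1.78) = -0.40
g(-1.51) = -0.35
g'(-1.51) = 3.34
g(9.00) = -0.75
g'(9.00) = 0.00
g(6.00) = -1.17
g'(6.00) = 0.01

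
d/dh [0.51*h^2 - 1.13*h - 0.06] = 1.02*h - 1.13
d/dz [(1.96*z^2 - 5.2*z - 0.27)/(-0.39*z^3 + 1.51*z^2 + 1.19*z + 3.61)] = (0.7644*z^4 - 4.056*z^3 + 9.8685*z^2 + 14.9666*z - 18.4507)/(0.1521*z^6 - 1.1778*z^5 + 1.3519*z^4 + 0.778*z^3 + 12.3183*z^2 + 8.5918*z + 13.0321)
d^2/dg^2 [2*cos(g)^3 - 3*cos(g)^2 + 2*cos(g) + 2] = -7*cos(g)/2 + 6*cos(2*g) - 9*cos(3*g)/2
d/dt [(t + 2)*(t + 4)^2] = (t + 4)*(3*t + 8)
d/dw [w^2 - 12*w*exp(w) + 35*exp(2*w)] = -12*w*exp(w) + 2*w + 70*exp(2*w) - 12*exp(w)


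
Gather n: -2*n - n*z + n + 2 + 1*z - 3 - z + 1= n*(-z - 1)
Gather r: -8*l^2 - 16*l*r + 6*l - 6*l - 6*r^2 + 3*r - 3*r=-8*l^2 - 16*l*r - 6*r^2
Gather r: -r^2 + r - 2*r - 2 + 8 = -r^2 - r + 6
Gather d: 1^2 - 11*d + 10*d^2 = 10*d^2 - 11*d + 1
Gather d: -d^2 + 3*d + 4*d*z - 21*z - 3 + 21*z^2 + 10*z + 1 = -d^2 + d*(4*z + 3) + 21*z^2 - 11*z - 2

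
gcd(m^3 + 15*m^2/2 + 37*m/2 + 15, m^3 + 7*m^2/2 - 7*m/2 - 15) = m^2 + 11*m/2 + 15/2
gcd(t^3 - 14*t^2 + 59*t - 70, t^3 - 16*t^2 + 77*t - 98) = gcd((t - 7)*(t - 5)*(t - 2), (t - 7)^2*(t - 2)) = t^2 - 9*t + 14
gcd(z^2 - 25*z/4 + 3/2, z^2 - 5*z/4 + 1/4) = z - 1/4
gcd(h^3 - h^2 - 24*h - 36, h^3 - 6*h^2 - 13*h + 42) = h + 3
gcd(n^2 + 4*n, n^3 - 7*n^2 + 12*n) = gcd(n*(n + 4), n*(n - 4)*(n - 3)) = n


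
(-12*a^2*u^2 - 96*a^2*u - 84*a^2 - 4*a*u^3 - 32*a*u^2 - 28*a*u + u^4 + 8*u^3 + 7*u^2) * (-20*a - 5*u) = 240*a^3*u^2 + 1920*a^3*u + 1680*a^3 + 140*a^2*u^3 + 1120*a^2*u^2 + 980*a^2*u - 5*u^5 - 40*u^4 - 35*u^3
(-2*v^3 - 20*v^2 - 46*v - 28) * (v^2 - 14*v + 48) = -2*v^5 + 8*v^4 + 138*v^3 - 344*v^2 - 1816*v - 1344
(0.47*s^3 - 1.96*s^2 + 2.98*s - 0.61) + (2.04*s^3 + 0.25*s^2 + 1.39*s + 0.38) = 2.51*s^3 - 1.71*s^2 + 4.37*s - 0.23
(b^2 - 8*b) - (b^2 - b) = -7*b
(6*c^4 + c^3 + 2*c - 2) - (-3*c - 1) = 6*c^4 + c^3 + 5*c - 1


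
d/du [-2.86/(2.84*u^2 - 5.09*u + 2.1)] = (16.2448*u - 14.5574)/(2.84*u^2 - 5.09*u + 2.1)^2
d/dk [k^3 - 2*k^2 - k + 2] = 3*k^2 - 4*k - 1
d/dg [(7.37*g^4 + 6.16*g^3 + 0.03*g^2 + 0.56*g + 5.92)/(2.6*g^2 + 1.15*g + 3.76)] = (38.324*g^5 + 41.4425*g^4 + 125.0128*g^3 + 68.0633*g^2 - 30.5584*g - 4.7024)/(6.76*g^4 + 5.98*g^3 + 20.8745*g^2 + 8.648*g + 14.1376)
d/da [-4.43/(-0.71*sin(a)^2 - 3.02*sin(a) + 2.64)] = -(6.2906*sin(a) + 13.3786)*cos(a)/(0.71*sin(a)^2 + 3.02*sin(a) - 2.64)^2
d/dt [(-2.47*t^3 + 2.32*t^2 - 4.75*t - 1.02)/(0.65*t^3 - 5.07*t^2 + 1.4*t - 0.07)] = (11.0149*t^4 - 0.741*t^3 - 18.3268*t^2 - 10.6676*t + 1.7605)/(0.4225*t^6 - 6.591*t^5 + 27.5249*t^4 - 14.287*t^3 + 2.6698*t^2 - 0.196*t + 0.0049)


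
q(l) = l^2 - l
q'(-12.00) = -25.00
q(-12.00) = 156.00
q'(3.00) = 5.00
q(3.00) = 6.00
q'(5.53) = 10.06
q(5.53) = 25.05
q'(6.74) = 12.48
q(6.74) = 38.69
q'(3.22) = 5.44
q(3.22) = 7.15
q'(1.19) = 1.38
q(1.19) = 0.23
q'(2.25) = 3.50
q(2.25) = 2.81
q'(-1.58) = -4.16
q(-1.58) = 4.08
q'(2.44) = 3.88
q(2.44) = 3.51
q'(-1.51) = -4.02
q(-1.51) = 3.79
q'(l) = 2*l - 1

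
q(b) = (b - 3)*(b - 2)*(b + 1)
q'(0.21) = -0.55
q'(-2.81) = 47.17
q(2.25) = -0.61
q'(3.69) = 12.33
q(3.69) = 5.47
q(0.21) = 6.04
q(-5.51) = -288.23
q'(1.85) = -3.53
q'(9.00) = 172.00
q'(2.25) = -1.81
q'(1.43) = -4.31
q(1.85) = 0.49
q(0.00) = 6.00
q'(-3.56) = 67.50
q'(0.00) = 1.00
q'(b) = (b - 3)*(b - 2) + (b - 3)*(b + 1) + (b - 2)*(b + 1) = 3*b^2 - 8*b + 1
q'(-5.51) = 136.16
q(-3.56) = -93.37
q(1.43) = 2.17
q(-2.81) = -50.58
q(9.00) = 420.00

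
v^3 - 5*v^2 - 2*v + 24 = (v - 4)*(v - 3)*(v + 2)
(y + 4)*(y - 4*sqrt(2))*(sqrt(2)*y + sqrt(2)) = sqrt(2)*y^3 - 8*y^2 + 5*sqrt(2)*y^2 - 40*y + 4*sqrt(2)*y - 32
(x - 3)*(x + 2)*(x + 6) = x^3 + 5*x^2 - 12*x - 36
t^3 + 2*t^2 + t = t*(t + 1)^2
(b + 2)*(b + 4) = b^2 + 6*b + 8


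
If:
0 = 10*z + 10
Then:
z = -1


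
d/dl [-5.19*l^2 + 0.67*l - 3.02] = 0.67 - 10.38*l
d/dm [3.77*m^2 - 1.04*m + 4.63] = 7.54*m - 1.04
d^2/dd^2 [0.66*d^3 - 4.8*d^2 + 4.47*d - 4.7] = 3.96*d - 9.6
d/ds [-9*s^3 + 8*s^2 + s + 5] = -27*s^2 + 16*s + 1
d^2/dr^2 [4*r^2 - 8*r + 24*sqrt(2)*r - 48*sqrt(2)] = 8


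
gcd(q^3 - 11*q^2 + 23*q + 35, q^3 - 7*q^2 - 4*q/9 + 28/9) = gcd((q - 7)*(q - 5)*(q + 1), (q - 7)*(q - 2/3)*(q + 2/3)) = q - 7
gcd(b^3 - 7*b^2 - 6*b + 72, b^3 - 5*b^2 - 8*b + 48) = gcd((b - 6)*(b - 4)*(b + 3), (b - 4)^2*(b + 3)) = b^2 - b - 12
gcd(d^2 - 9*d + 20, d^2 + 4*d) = 1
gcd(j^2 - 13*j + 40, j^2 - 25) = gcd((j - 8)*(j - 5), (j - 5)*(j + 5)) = j - 5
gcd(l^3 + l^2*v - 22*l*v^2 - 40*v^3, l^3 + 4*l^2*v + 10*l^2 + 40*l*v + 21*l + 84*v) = l + 4*v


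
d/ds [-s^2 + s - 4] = 1 - 2*s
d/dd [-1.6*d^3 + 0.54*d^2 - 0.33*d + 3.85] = -4.8*d^2 + 1.08*d - 0.33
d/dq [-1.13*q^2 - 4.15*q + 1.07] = -2.26*q - 4.15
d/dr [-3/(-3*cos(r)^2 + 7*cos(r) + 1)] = 3*(6*cos(r) - 7)*sin(r)/(-3*cos(r)^2 + 7*cos(r) + 1)^2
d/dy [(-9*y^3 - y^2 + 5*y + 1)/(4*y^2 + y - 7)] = 6*(-6*y^4 - 3*y^3 + 28*y^2 + y - 6)/(16*y^4 + 8*y^3 - 55*y^2 - 14*y + 49)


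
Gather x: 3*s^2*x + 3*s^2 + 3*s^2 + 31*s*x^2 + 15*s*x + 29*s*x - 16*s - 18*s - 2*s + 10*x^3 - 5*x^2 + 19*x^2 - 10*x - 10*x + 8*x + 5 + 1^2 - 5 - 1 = 6*s^2 - 36*s + 10*x^3 + x^2*(31*s + 14) + x*(3*s^2 + 44*s - 12)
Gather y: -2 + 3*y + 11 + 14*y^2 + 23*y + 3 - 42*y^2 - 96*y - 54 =-28*y^2 - 70*y - 42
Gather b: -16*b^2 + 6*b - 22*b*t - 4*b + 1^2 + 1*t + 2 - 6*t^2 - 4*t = -16*b^2 + b*(2 - 22*t) - 6*t^2 - 3*t + 3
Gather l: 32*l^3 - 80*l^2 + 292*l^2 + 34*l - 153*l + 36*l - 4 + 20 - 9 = 32*l^3 + 212*l^2 - 83*l + 7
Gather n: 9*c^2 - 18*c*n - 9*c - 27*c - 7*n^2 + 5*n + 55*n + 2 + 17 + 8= 9*c^2 - 36*c - 7*n^2 + n*(60 - 18*c) + 27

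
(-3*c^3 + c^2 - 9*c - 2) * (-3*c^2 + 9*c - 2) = 9*c^5 - 30*c^4 + 42*c^3 - 77*c^2 + 4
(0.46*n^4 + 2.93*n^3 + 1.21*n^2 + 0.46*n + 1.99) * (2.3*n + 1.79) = 1.058*n^5 + 7.5624*n^4 + 8.0277*n^3 + 3.2239*n^2 + 5.4004*n + 3.5621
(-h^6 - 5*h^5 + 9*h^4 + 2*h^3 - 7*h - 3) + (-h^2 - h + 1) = -h^6 - 5*h^5 + 9*h^4 + 2*h^3 - h^2 - 8*h - 2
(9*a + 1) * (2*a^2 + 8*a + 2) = 18*a^3 + 74*a^2 + 26*a + 2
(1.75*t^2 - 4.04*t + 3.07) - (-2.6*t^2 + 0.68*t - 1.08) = 4.35*t^2 - 4.72*t + 4.15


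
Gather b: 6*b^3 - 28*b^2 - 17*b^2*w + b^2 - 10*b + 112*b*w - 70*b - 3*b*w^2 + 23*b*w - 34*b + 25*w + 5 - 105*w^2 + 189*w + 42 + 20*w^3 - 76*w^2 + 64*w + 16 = 6*b^3 + b^2*(-17*w - 27) + b*(-3*w^2 + 135*w - 114) + 20*w^3 - 181*w^2 + 278*w + 63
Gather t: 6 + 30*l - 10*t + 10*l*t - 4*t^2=30*l - 4*t^2 + t*(10*l - 10) + 6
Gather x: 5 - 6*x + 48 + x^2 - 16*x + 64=x^2 - 22*x + 117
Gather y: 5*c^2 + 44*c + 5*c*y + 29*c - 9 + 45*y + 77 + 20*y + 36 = 5*c^2 + 73*c + y*(5*c + 65) + 104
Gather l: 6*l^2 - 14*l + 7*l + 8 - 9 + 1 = 6*l^2 - 7*l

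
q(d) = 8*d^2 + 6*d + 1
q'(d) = 16*d + 6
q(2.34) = 58.84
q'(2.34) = 43.44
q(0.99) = 14.78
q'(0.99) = 21.84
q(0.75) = 10.00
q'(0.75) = 18.00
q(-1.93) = 19.22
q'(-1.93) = -24.88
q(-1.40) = 8.28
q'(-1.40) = -16.40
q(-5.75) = 231.00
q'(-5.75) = -86.00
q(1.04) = 15.89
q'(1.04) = 22.64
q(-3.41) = 73.56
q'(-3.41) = -48.56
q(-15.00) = 1711.00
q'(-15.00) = -234.00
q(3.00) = 91.00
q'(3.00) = 54.00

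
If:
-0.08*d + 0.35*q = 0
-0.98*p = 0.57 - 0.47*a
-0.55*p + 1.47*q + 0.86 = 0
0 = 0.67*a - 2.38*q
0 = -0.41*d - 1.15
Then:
No Solution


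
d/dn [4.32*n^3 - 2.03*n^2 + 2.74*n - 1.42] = 12.96*n^2 - 4.06*n + 2.74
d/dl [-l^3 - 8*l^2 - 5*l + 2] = -3*l^2 - 16*l - 5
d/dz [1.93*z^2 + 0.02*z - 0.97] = 3.86*z + 0.02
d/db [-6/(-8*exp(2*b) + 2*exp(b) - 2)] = (3 - 24*exp(b))*exp(b)/(4*exp(2*b) - exp(b) + 1)^2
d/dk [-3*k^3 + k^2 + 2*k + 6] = -9*k^2 + 2*k + 2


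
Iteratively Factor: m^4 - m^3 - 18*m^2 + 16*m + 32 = (m - 2)*(m^3 + m^2 - 16*m - 16) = (m - 2)*(m + 4)*(m^2 - 3*m - 4) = (m - 2)*(m + 1)*(m + 4)*(m - 4)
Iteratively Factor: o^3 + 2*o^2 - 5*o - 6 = (o - 2)*(o^2 + 4*o + 3) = (o - 2)*(o + 1)*(o + 3)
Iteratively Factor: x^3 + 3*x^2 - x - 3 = (x + 1)*(x^2 + 2*x - 3) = (x - 1)*(x + 1)*(x + 3)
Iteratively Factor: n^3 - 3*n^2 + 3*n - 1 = (n - 1)*(n^2 - 2*n + 1) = (n - 1)^2*(n - 1)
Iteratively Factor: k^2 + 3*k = (k + 3)*(k)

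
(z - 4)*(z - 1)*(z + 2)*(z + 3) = z^4 - 15*z^2 - 10*z + 24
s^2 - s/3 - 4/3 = (s - 4/3)*(s + 1)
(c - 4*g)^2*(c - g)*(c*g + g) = c^4*g - 9*c^3*g^2 + c^3*g + 24*c^2*g^3 - 9*c^2*g^2 - 16*c*g^4 + 24*c*g^3 - 16*g^4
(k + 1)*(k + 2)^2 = k^3 + 5*k^2 + 8*k + 4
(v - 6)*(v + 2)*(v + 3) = v^3 - v^2 - 24*v - 36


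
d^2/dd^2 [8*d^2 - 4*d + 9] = 16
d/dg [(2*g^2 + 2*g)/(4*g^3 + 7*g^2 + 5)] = 2*(-2*g^2*(g + 1)*(6*g + 7) + (2*g + 1)*(4*g^3 + 7*g^2 + 5))/(4*g^3 + 7*g^2 + 5)^2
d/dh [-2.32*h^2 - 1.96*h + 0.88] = -4.64*h - 1.96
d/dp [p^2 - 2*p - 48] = 2*p - 2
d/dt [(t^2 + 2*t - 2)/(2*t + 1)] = 2*(t^2 + t + 3)/(4*t^2 + 4*t + 1)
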